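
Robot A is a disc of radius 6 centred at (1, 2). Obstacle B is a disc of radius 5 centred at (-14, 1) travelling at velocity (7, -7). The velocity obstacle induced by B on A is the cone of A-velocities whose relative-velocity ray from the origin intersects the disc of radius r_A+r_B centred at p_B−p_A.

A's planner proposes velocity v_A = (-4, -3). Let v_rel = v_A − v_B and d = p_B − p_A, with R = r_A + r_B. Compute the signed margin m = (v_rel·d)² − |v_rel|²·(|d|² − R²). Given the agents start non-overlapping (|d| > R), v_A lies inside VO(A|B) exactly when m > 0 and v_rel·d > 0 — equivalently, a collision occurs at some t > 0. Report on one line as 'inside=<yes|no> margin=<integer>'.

d = (-15, -1),  |d|² = 226;  R = 6+5 = 11,  c = 226−11² = 105
v_rel = (-11, 4),  |v_rel|² = 137;  v_rel·d = (-11)·(-15) + (4)·(-1) = 161
137·t² − 322·t + 105 = 0  ⇒  m = 161² − 137·105 = 11536
m = 11536 > 0,  v_rel·d = 161 > 0  ⇒  inside

inside=yes margin=11536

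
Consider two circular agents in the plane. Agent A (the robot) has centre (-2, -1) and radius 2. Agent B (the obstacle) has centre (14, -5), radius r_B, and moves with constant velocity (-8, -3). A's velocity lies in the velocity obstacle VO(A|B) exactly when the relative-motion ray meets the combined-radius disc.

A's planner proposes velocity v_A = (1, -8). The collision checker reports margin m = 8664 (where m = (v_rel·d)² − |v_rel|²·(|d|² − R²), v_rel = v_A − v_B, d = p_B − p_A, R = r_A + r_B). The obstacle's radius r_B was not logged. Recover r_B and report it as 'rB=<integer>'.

m = 8664
d = (16, -4);  v_rel = (9, -5),  |v_rel|² = 106
v_rel×d = (9)·(-4) − (-5)·(16) = 44
since m = R²·106 − 44²:  R² = (1936 + 8664) / 106 = 100
R = √100 = 10  ⇒  r_B = 10 − 2 = 8

rB=8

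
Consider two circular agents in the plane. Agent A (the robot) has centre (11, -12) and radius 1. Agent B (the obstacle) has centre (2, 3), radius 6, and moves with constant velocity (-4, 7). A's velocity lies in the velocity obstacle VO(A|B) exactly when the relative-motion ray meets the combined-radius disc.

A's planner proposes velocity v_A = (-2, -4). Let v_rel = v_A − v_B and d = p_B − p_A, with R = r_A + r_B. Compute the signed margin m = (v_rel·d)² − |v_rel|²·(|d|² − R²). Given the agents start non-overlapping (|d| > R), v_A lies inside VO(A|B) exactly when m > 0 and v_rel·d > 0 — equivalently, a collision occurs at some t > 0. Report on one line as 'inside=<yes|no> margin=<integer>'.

d = (-9, 15),  |d|² = 306;  R = 1+6 = 7,  c = 306−7² = 257
v_rel = (2, -11),  |v_rel|² = 125;  v_rel·d = (2)·(-9) + (-11)·(15) = -183
125·t² + 366·t + 257 = 0  ⇒  m = (-183)² − 125·257 = 1364
m = 1364 > 0,  v_rel·d = -183 < 0  ⇒  outside

inside=no margin=1364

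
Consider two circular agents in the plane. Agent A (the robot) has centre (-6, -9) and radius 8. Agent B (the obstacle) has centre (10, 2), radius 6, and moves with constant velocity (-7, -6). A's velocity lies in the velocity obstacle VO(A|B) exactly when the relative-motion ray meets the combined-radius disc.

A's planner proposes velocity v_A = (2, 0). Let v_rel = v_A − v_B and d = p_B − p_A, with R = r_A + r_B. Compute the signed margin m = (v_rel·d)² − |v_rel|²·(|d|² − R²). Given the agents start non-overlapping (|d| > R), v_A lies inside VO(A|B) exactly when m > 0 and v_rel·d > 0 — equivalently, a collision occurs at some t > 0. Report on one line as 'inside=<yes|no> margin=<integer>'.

d = (16, 11),  |d|² = 377;  R = 8+6 = 14,  c = 377−14² = 181
v_rel = (9, 6),  |v_rel|² = 117;  v_rel·d = (9)·(16) + (6)·(11) = 210
117·t² − 420·t + 181 = 0  ⇒  m = 210² − 117·181 = 22923
m = 22923 > 0,  v_rel·d = 210 > 0  ⇒  inside

inside=yes margin=22923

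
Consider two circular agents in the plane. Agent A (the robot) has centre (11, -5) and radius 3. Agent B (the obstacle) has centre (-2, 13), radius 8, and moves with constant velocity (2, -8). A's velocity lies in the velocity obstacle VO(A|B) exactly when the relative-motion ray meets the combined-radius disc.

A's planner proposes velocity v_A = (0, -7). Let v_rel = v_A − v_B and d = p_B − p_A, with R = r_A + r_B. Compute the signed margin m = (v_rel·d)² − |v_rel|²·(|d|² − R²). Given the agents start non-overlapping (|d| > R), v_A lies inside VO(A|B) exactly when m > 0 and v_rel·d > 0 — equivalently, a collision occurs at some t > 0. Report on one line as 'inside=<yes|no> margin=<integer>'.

d = (-13, 18),  |d|² = 493;  R = 3+8 = 11,  c = 493−11² = 372
v_rel = (-2, 1),  |v_rel|² = 5;  v_rel·d = (-2)·(-13) + (1)·(18) = 44
5·t² − 88·t + 372 = 0  ⇒  m = 44² − 5·372 = 76
m = 76 > 0,  v_rel·d = 44 > 0  ⇒  inside

inside=yes margin=76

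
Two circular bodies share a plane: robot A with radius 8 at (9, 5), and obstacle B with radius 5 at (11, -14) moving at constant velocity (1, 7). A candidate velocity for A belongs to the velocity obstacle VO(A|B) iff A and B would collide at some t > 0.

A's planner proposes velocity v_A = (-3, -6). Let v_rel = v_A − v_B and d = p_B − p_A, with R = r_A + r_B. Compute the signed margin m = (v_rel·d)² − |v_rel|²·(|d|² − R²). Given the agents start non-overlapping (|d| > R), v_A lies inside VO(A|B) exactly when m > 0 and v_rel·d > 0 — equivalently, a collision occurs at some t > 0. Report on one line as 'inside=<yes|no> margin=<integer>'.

d = (2, -19),  |d|² = 365;  R = 8+5 = 13,  c = 365−13² = 196
v_rel = (-4, -13),  |v_rel|² = 185;  v_rel·d = (-4)·(2) + (-13)·(-19) = 239
185·t² − 478·t + 196 = 0  ⇒  m = 239² − 185·196 = 20861
m = 20861 > 0,  v_rel·d = 239 > 0  ⇒  inside

inside=yes margin=20861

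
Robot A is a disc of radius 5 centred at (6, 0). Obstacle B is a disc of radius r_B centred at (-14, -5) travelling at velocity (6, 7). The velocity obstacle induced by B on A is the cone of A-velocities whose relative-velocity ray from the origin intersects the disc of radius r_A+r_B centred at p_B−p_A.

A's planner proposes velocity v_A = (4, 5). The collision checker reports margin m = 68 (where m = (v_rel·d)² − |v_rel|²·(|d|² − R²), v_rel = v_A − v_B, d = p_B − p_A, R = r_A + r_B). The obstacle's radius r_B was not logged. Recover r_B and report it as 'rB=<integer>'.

m = 68
d = (-20, -5);  v_rel = (-2, -2),  |v_rel|² = 8
v_rel×d = (-2)·(-5) − (-2)·(-20) = -30
since m = R²·8 − (-30)²:  R² = (900 + 68) / 8 = 121
R = √121 = 11  ⇒  r_B = 11 − 5 = 6

rB=6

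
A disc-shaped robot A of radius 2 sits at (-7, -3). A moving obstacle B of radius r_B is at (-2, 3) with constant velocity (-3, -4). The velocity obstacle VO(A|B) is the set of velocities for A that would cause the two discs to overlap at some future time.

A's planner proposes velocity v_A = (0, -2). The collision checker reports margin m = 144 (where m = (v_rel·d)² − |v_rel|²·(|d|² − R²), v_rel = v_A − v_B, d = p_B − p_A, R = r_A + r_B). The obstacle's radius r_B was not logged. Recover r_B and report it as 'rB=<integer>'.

m = 144
d = (5, 6);  v_rel = (3, 2),  |v_rel|² = 13
v_rel×d = (3)·(6) − (2)·(5) = 8
since m = R²·13 − 8²:  R² = (64 + 144) / 13 = 16
R = √16 = 4  ⇒  r_B = 4 − 2 = 2

rB=2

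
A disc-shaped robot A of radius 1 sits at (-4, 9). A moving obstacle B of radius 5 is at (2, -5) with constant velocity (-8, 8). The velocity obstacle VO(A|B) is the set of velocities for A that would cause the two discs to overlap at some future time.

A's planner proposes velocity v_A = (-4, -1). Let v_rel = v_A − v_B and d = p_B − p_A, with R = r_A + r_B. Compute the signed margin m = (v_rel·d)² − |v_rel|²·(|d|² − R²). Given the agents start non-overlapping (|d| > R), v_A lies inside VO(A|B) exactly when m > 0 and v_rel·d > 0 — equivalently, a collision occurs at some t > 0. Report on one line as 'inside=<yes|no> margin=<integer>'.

d = (6, -14),  |d|² = 232;  R = 1+5 = 6,  c = 232−6² = 196
v_rel = (4, -9),  |v_rel|² = 97;  v_rel·d = (4)·(6) + (-9)·(-14) = 150
97·t² − 300·t + 196 = 0  ⇒  m = 150² − 97·196 = 3488
m = 3488 > 0,  v_rel·d = 150 > 0  ⇒  inside

inside=yes margin=3488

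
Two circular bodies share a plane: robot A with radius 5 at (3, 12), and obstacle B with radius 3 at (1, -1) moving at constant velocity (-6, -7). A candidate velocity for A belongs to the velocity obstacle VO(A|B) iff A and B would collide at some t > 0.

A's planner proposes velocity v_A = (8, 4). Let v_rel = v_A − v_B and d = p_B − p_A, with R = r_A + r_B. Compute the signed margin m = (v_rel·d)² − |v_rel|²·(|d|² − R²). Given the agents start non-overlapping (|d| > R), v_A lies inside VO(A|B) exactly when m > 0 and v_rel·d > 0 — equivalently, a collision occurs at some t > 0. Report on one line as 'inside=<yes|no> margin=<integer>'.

d = (-2, -13),  |d|² = 173;  R = 5+3 = 8,  c = 173−8² = 109
v_rel = (14, 11),  |v_rel|² = 317;  v_rel·d = (14)·(-2) + (11)·(-13) = -171
317·t² + 342·t + 109 = 0  ⇒  m = (-171)² − 317·109 = -5312
m = -5312 < 0,  v_rel·d = -171 < 0  ⇒  outside

inside=no margin=-5312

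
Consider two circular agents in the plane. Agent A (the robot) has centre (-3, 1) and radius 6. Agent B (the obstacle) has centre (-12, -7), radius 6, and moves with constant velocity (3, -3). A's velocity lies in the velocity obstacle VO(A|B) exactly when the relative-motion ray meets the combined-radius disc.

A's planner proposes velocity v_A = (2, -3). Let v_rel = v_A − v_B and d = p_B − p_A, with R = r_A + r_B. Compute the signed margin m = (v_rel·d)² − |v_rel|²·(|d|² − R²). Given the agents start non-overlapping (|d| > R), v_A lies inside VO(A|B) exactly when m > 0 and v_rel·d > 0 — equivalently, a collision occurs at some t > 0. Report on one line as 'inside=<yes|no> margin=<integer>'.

d = (-9, -8),  |d|² = 145;  R = 6+6 = 12,  c = 145−12² = 1
v_rel = (-1, 0),  |v_rel|² = 1;  v_rel·d = (-1)·(-9) + (0)·(-8) = 9
1·t² − 18·t + 1 = 0  ⇒  m = 9² − 1·1 = 80
m = 80 > 0,  v_rel·d = 9 > 0  ⇒  inside

inside=yes margin=80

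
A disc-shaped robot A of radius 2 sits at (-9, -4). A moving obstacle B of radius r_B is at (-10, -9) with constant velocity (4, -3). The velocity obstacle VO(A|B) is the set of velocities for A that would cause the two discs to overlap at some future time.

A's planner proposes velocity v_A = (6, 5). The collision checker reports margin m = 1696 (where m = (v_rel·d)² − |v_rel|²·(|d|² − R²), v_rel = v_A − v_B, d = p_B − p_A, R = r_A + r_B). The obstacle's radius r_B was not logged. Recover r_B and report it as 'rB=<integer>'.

m = 1696
d = (-1, -5);  v_rel = (2, 8),  |v_rel|² = 68
v_rel×d = (2)·(-5) − (8)·(-1) = -2
since m = R²·68 − (-2)²:  R² = (4 + 1696) / 68 = 25
R = √25 = 5  ⇒  r_B = 5 − 2 = 3

rB=3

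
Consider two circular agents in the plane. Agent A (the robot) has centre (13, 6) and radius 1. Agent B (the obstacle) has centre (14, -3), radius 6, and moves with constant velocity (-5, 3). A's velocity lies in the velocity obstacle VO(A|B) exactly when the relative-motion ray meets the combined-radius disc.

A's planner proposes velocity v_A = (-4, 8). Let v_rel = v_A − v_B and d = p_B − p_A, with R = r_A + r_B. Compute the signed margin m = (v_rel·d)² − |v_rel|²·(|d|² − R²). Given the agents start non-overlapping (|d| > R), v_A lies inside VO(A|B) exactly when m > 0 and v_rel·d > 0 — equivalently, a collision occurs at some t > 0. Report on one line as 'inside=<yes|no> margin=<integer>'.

d = (1, -9),  |d|² = 82;  R = 1+6 = 7,  c = 82−7² = 33
v_rel = (1, 5),  |v_rel|² = 26;  v_rel·d = (1)·(1) + (5)·(-9) = -44
26·t² + 88·t + 33 = 0  ⇒  m = (-44)² − 26·33 = 1078
m = 1078 > 0,  v_rel·d = -44 < 0  ⇒  outside

inside=no margin=1078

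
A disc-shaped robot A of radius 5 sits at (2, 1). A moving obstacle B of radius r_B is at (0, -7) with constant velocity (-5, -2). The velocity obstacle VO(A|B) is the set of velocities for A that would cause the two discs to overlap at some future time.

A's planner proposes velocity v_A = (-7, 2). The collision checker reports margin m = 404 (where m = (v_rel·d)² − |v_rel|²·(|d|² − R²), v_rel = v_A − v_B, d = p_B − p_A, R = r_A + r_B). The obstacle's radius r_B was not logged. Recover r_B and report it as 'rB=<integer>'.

m = 404
d = (-2, -8);  v_rel = (-2, 4),  |v_rel|² = 20
v_rel×d = (-2)·(-8) − (4)·(-2) = 24
since m = R²·20 − 24²:  R² = (576 + 404) / 20 = 49
R = √49 = 7  ⇒  r_B = 7 − 5 = 2

rB=2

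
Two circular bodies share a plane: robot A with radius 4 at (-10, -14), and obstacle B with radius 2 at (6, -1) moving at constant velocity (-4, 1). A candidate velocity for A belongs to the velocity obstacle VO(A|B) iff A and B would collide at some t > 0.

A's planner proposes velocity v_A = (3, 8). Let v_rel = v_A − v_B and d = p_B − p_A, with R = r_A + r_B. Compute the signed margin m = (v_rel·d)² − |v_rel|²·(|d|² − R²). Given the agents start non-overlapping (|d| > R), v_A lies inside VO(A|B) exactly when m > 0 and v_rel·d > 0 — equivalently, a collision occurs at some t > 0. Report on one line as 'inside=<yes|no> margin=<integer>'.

d = (16, 13),  |d|² = 425;  R = 4+2 = 6,  c = 425−6² = 389
v_rel = (7, 7),  |v_rel|² = 98;  v_rel·d = (7)·(16) + (7)·(13) = 203
98·t² − 406·t + 389 = 0  ⇒  m = 203² − 98·389 = 3087
m = 3087 > 0,  v_rel·d = 203 > 0  ⇒  inside

inside=yes margin=3087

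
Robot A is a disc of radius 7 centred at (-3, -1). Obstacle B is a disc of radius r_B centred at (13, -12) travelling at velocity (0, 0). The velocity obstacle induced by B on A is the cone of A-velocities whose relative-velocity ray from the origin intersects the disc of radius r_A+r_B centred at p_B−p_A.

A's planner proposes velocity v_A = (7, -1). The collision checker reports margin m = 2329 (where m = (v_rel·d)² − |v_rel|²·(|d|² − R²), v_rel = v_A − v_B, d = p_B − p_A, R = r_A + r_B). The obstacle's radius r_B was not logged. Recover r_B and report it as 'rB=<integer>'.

m = 2329
d = (16, -11);  v_rel = (7, -1),  |v_rel|² = 50
v_rel×d = (7)·(-11) − (-1)·(16) = -61
since m = R²·50 − (-61)²:  R² = (3721 + 2329) / 50 = 121
R = √121 = 11  ⇒  r_B = 11 − 7 = 4

rB=4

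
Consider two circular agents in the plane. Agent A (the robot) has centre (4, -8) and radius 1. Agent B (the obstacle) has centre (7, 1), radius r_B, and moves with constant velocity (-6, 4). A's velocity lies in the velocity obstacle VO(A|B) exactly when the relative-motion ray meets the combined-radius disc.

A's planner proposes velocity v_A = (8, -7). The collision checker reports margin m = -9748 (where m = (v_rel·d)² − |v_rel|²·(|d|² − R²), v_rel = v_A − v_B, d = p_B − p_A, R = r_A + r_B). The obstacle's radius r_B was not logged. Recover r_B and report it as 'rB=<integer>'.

m = -9748
d = (3, 9);  v_rel = (14, -11),  |v_rel|² = 317
v_rel×d = (14)·(9) − (-11)·(3) = 159
since m = R²·317 − 159²:  R² = (25281 + -9748) / 317 = 49
R = √49 = 7  ⇒  r_B = 7 − 1 = 6

rB=6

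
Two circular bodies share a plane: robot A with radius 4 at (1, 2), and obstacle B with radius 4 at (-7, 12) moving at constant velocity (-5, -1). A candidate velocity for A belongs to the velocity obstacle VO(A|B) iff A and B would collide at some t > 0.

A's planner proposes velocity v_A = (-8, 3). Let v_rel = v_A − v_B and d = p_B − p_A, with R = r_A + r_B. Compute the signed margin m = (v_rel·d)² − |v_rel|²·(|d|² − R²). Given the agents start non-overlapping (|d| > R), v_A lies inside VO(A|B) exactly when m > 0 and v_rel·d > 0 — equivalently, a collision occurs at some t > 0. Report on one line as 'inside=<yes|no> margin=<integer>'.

d = (-8, 10),  |d|² = 164;  R = 4+4 = 8,  c = 164−8² = 100
v_rel = (-3, 4),  |v_rel|² = 25;  v_rel·d = (-3)·(-8) + (4)·(10) = 64
25·t² − 128·t + 100 = 0  ⇒  m = 64² − 25·100 = 1596
m = 1596 > 0,  v_rel·d = 64 > 0  ⇒  inside

inside=yes margin=1596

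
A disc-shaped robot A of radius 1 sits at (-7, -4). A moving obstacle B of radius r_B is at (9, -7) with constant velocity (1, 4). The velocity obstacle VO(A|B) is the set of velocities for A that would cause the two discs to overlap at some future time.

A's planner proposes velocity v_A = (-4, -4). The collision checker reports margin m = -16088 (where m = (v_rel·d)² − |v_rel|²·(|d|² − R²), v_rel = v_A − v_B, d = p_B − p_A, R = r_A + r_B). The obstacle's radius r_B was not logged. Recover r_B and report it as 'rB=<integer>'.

m = -16088
d = (16, -3);  v_rel = (-5, -8),  |v_rel|² = 89
v_rel×d = (-5)·(-3) − (-8)·(16) = 143
since m = R²·89 − 143²:  R² = (20449 + -16088) / 89 = 49
R = √49 = 7  ⇒  r_B = 7 − 1 = 6

rB=6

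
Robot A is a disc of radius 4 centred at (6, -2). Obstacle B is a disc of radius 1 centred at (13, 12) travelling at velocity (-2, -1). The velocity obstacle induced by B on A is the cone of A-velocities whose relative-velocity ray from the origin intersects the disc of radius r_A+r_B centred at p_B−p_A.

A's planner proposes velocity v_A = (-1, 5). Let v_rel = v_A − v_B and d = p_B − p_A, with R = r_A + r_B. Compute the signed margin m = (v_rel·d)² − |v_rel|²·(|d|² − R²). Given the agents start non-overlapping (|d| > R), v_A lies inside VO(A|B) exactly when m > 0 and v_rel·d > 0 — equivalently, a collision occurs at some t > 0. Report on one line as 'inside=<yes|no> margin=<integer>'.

d = (7, 14),  |d|² = 245;  R = 4+1 = 5,  c = 245−5² = 220
v_rel = (1, 6),  |v_rel|² = 37;  v_rel·d = (1)·(7) + (6)·(14) = 91
37·t² − 182·t + 220 = 0  ⇒  m = 91² − 37·220 = 141
m = 141 > 0,  v_rel·d = 91 > 0  ⇒  inside

inside=yes margin=141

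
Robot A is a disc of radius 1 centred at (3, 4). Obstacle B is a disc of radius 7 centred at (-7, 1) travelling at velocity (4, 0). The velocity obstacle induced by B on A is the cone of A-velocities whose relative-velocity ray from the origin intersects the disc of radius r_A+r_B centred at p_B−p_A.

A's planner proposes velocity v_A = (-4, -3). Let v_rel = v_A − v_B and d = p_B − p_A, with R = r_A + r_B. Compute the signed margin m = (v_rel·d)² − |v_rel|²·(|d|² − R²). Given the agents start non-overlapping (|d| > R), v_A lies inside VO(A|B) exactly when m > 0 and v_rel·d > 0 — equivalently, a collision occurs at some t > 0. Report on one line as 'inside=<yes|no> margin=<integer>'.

d = (-10, -3),  |d|² = 109;  R = 1+7 = 8,  c = 109−8² = 45
v_rel = (-8, -3),  |v_rel|² = 73;  v_rel·d = (-8)·(-10) + (-3)·(-3) = 89
73·t² − 178·t + 45 = 0  ⇒  m = 89² − 73·45 = 4636
m = 4636 > 0,  v_rel·d = 89 > 0  ⇒  inside

inside=yes margin=4636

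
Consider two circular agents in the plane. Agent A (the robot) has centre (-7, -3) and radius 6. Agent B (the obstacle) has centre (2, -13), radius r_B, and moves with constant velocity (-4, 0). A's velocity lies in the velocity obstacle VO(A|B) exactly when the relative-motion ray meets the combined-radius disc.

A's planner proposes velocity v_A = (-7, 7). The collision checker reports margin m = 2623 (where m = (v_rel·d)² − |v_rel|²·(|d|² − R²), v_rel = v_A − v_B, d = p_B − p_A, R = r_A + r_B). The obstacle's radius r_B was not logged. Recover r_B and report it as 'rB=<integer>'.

m = 2623
d = (9, -10);  v_rel = (-3, 7),  |v_rel|² = 58
v_rel×d = (-3)·(-10) − (7)·(9) = -33
since m = R²·58 − (-33)²:  R² = (1089 + 2623) / 58 = 64
R = √64 = 8  ⇒  r_B = 8 − 6 = 2

rB=2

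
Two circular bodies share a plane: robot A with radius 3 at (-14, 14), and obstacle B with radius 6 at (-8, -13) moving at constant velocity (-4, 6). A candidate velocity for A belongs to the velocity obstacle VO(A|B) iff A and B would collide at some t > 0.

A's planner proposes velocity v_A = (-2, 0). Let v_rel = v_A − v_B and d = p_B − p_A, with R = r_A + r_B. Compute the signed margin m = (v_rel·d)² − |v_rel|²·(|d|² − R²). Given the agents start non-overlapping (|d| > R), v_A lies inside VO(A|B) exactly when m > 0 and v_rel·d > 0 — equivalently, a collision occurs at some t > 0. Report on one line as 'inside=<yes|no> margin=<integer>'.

d = (6, -27),  |d|² = 765;  R = 3+6 = 9,  c = 765−9² = 684
v_rel = (2, -6),  |v_rel|² = 40;  v_rel·d = (2)·(6) + (-6)·(-27) = 174
40·t² − 348·t + 684 = 0  ⇒  m = 174² − 40·684 = 2916
m = 2916 > 0,  v_rel·d = 174 > 0  ⇒  inside

inside=yes margin=2916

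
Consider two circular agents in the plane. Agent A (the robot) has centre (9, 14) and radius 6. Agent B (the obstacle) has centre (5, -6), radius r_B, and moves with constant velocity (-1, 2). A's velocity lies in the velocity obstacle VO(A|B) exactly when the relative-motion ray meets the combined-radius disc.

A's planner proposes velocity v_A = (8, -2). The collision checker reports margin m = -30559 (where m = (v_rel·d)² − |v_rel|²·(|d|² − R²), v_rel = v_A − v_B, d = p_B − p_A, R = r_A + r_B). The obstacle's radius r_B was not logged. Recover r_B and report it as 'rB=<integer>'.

m = -30559
d = (-4, -20);  v_rel = (9, -4),  |v_rel|² = 97
v_rel×d = (9)·(-20) − (-4)·(-4) = -196
since m = R²·97 − (-196)²:  R² = (38416 + -30559) / 97 = 81
R = √81 = 9  ⇒  r_B = 9 − 6 = 3

rB=3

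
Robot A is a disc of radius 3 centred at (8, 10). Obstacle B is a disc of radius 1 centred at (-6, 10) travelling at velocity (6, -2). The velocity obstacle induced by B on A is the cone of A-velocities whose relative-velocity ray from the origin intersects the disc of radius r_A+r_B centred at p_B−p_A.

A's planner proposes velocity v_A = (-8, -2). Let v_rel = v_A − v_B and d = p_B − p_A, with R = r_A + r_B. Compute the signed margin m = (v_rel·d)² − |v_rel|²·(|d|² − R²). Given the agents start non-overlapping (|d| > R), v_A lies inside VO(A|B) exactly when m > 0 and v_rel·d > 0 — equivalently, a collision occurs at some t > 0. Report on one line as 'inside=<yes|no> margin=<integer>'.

d = (-14, 0),  |d|² = 196;  R = 3+1 = 4,  c = 196−4² = 180
v_rel = (-14, 0),  |v_rel|² = 196;  v_rel·d = (-14)·(-14) + (0)·(0) = 196
196·t² − 392·t + 180 = 0  ⇒  m = 196² − 196·180 = 3136
m = 3136 > 0,  v_rel·d = 196 > 0  ⇒  inside

inside=yes margin=3136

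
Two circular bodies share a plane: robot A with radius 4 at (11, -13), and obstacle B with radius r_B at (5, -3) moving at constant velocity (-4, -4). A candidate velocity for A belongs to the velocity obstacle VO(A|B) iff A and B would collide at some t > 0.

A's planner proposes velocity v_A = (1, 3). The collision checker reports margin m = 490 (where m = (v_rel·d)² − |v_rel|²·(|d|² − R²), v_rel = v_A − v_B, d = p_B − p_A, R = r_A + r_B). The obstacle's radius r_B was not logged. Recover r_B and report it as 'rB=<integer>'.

m = 490
d = (-6, 10);  v_rel = (5, 7),  |v_rel|² = 74
v_rel×d = (5)·(10) − (7)·(-6) = 92
since m = R²·74 − 92²:  R² = (8464 + 490) / 74 = 121
R = √121 = 11  ⇒  r_B = 11 − 4 = 7

rB=7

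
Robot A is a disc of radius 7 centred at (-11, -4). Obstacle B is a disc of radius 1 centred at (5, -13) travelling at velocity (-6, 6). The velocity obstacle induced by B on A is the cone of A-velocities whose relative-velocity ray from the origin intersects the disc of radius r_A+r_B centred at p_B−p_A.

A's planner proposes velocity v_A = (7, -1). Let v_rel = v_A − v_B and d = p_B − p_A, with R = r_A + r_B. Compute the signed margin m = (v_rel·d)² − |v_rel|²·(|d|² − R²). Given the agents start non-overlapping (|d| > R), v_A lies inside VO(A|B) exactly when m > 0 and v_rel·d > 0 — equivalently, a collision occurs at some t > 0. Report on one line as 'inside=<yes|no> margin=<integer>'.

d = (16, -9),  |d|² = 337;  R = 7+1 = 8,  c = 337−8² = 273
v_rel = (13, -7),  |v_rel|² = 218;  v_rel·d = (13)·(16) + (-7)·(-9) = 271
218·t² − 542·t + 273 = 0  ⇒  m = 271² − 218·273 = 13927
m = 13927 > 0,  v_rel·d = 271 > 0  ⇒  inside

inside=yes margin=13927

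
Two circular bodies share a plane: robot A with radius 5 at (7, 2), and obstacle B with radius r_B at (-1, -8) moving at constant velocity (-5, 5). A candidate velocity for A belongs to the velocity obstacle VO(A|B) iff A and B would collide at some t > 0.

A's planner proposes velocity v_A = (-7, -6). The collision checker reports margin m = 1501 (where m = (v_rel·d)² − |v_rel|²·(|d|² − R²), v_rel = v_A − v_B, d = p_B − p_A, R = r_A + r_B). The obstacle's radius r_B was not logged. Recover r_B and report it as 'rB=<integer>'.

m = 1501
d = (-8, -10);  v_rel = (-2, -11),  |v_rel|² = 125
v_rel×d = (-2)·(-10) − (-11)·(-8) = -68
since m = R²·125 − (-68)²:  R² = (4624 + 1501) / 125 = 49
R = √49 = 7  ⇒  r_B = 7 − 5 = 2

rB=2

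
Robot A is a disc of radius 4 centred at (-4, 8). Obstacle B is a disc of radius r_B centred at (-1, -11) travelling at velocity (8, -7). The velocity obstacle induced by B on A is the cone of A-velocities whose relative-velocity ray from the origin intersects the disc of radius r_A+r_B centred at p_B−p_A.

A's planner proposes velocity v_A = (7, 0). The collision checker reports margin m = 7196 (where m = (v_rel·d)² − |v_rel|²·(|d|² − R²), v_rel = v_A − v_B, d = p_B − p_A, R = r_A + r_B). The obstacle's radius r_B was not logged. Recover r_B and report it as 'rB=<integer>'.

m = 7196
d = (3, -19);  v_rel = (-1, 7),  |v_rel|² = 50
v_rel×d = (-1)·(-19) − (7)·(3) = -2
since m = R²·50 − (-2)²:  R² = (4 + 7196) / 50 = 144
R = √144 = 12  ⇒  r_B = 12 − 4 = 8

rB=8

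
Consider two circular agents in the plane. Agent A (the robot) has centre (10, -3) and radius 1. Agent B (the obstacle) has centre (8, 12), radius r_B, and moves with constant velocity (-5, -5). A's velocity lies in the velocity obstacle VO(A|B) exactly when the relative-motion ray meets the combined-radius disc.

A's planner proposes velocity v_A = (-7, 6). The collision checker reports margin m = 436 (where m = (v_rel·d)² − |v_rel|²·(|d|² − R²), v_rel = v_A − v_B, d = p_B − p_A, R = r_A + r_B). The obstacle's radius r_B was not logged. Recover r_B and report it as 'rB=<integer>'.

m = 436
d = (-2, 15);  v_rel = (-2, 11),  |v_rel|² = 125
v_rel×d = (-2)·(15) − (11)·(-2) = -8
since m = R²·125 − (-8)²:  R² = (64 + 436) / 125 = 4
R = √4 = 2  ⇒  r_B = 2 − 1 = 1

rB=1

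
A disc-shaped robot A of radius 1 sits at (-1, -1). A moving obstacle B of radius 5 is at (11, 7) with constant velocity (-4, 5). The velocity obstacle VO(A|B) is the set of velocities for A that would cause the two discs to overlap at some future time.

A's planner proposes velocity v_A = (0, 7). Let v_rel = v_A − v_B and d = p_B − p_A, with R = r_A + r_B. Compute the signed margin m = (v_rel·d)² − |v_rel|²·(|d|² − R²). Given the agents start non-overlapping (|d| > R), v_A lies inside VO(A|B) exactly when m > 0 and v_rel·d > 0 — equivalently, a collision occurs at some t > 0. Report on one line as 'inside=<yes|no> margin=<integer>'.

d = (12, 8),  |d|² = 208;  R = 1+5 = 6,  c = 208−6² = 172
v_rel = (4, 2),  |v_rel|² = 20;  v_rel·d = (4)·(12) + (2)·(8) = 64
20·t² − 128·t + 172 = 0  ⇒  m = 64² − 20·172 = 656
m = 656 > 0,  v_rel·d = 64 > 0  ⇒  inside

inside=yes margin=656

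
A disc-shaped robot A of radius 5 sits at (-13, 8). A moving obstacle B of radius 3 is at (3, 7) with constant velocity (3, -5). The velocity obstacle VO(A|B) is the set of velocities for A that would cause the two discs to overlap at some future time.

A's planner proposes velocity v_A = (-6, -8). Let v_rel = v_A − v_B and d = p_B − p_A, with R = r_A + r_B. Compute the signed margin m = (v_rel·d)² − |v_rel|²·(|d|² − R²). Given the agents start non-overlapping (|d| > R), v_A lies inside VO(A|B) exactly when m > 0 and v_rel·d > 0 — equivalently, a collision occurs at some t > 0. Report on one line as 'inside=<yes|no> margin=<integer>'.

d = (16, -1),  |d|² = 257;  R = 5+3 = 8,  c = 257−8² = 193
v_rel = (-9, -3),  |v_rel|² = 90;  v_rel·d = (-9)·(16) + (-3)·(-1) = -141
90·t² + 282·t + 193 = 0  ⇒  m = (-141)² − 90·193 = 2511
m = 2511 > 0,  v_rel·d = -141 < 0  ⇒  outside

inside=no margin=2511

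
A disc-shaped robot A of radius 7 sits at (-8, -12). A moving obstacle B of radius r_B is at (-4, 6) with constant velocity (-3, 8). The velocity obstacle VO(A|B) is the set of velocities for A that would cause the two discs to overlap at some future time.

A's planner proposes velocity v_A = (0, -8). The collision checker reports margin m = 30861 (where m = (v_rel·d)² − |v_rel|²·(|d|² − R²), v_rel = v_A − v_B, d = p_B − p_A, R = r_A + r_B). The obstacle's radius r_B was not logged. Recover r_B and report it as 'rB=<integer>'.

m = 30861
d = (4, 18);  v_rel = (3, -16),  |v_rel|² = 265
v_rel×d = (3)·(18) − (-16)·(4) = 118
since m = R²·265 − 118²:  R² = (13924 + 30861) / 265 = 169
R = √169 = 13  ⇒  r_B = 13 − 7 = 6

rB=6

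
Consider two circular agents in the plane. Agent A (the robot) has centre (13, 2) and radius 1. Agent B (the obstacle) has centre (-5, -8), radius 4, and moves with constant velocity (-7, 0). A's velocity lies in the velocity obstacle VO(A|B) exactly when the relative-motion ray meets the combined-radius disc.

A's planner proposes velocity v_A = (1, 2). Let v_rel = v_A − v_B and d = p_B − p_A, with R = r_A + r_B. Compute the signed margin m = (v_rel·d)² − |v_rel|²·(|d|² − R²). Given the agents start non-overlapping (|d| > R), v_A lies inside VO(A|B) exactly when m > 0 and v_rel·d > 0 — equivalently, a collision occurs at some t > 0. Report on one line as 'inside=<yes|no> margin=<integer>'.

d = (-18, -10),  |d|² = 424;  R = 1+4 = 5,  c = 424−5² = 399
v_rel = (8, 2),  |v_rel|² = 68;  v_rel·d = (8)·(-18) + (2)·(-10) = -164
68·t² + 328·t + 399 = 0  ⇒  m = (-164)² − 68·399 = -236
m = -236 < 0,  v_rel·d = -164 < 0  ⇒  outside

inside=no margin=-236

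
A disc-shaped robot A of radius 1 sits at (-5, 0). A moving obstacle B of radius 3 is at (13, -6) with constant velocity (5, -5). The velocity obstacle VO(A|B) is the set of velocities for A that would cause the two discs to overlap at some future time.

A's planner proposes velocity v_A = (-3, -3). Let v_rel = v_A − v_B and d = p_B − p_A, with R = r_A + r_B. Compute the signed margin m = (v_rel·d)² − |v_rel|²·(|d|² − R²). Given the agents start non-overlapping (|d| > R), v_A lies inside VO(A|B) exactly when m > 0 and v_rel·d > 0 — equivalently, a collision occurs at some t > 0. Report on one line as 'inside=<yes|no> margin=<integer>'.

d = (18, -6),  |d|² = 360;  R = 1+3 = 4,  c = 360−4² = 344
v_rel = (-8, 2),  |v_rel|² = 68;  v_rel·d = (-8)·(18) + (2)·(-6) = -156
68·t² + 312·t + 344 = 0  ⇒  m = (-156)² − 68·344 = 944
m = 944 > 0,  v_rel·d = -156 < 0  ⇒  outside

inside=no margin=944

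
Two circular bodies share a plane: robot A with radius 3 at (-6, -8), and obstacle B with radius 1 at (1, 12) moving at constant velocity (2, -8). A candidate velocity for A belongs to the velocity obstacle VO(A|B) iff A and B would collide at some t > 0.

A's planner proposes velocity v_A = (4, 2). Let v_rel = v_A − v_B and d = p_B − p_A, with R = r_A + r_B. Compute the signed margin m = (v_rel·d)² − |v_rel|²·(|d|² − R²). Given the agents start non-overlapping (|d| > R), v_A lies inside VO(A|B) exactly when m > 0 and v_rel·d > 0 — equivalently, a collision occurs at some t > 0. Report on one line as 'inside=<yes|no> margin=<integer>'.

d = (7, 20),  |d|² = 449;  R = 3+1 = 4,  c = 449−4² = 433
v_rel = (2, 10),  |v_rel|² = 104;  v_rel·d = (2)·(7) + (10)·(20) = 214
104·t² − 428·t + 433 = 0  ⇒  m = 214² − 104·433 = 764
m = 764 > 0,  v_rel·d = 214 > 0  ⇒  inside

inside=yes margin=764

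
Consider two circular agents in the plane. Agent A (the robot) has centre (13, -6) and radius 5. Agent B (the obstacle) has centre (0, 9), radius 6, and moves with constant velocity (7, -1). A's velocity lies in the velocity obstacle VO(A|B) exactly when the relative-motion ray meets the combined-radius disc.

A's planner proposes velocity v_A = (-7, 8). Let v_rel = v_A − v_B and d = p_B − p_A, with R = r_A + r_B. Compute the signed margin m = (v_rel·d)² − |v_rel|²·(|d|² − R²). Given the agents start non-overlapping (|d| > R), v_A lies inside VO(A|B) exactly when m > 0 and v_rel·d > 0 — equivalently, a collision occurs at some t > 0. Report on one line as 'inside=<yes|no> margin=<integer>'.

d = (-13, 15),  |d|² = 394;  R = 5+6 = 11,  c = 394−11² = 273
v_rel = (-14, 9),  |v_rel|² = 277;  v_rel·d = (-14)·(-13) + (9)·(15) = 317
277·t² − 634·t + 273 = 0  ⇒  m = 317² − 277·273 = 24868
m = 24868 > 0,  v_rel·d = 317 > 0  ⇒  inside

inside=yes margin=24868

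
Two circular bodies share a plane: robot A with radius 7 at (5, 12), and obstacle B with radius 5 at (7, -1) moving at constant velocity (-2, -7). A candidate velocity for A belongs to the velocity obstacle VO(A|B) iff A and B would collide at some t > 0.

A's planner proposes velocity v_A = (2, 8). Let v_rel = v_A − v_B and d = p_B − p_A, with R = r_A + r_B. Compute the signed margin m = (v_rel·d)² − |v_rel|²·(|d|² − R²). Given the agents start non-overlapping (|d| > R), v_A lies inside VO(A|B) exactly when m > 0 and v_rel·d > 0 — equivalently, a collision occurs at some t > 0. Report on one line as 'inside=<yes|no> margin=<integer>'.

d = (2, -13),  |d|² = 173;  R = 7+5 = 12,  c = 173−12² = 29
v_rel = (4, 15),  |v_rel|² = 241;  v_rel·d = (4)·(2) + (15)·(-13) = -187
241·t² + 374·t + 29 = 0  ⇒  m = (-187)² − 241·29 = 27980
m = 27980 > 0,  v_rel·d = -187 < 0  ⇒  outside

inside=no margin=27980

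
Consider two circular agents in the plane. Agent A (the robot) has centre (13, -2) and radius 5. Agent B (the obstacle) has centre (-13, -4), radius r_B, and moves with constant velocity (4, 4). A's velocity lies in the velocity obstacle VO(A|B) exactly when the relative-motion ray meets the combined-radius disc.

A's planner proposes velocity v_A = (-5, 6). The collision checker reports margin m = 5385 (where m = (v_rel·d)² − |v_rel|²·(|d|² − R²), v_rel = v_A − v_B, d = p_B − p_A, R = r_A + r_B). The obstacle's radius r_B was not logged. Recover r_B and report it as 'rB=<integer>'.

m = 5385
d = (-26, -2);  v_rel = (-9, 2),  |v_rel|² = 85
v_rel×d = (-9)·(-2) − (2)·(-26) = 70
since m = R²·85 − 70²:  R² = (4900 + 5385) / 85 = 121
R = √121 = 11  ⇒  r_B = 11 − 5 = 6

rB=6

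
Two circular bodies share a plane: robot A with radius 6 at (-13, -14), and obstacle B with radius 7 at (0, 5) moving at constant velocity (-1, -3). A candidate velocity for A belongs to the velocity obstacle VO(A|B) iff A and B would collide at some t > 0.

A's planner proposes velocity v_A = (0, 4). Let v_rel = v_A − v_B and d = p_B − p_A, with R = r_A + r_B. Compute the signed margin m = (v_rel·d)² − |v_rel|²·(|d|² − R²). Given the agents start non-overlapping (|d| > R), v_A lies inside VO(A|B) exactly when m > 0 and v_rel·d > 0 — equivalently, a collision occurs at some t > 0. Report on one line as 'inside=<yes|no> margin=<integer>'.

d = (13, 19),  |d|² = 530;  R = 6+7 = 13,  c = 530−13² = 361
v_rel = (1, 7),  |v_rel|² = 50;  v_rel·d = (1)·(13) + (7)·(19) = 146
50·t² − 292·t + 361 = 0  ⇒  m = 146² − 50·361 = 3266
m = 3266 > 0,  v_rel·d = 146 > 0  ⇒  inside

inside=yes margin=3266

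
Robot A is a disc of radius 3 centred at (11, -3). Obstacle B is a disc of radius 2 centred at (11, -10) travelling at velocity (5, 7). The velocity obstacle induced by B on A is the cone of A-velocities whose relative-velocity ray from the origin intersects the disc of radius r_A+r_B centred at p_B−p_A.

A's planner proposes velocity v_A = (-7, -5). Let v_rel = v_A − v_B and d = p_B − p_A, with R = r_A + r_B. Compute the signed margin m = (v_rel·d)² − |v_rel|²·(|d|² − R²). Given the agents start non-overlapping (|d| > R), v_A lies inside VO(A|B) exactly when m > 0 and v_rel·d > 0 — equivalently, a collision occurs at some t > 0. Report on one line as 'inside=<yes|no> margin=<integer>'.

d = (0, -7),  |d|² = 49;  R = 3+2 = 5,  c = 49−5² = 24
v_rel = (-12, -12),  |v_rel|² = 288;  v_rel·d = (-12)·(0) + (-12)·(-7) = 84
288·t² − 168·t + 24 = 0  ⇒  m = 84² − 288·24 = 144
m = 144 > 0,  v_rel·d = 84 > 0  ⇒  inside

inside=yes margin=144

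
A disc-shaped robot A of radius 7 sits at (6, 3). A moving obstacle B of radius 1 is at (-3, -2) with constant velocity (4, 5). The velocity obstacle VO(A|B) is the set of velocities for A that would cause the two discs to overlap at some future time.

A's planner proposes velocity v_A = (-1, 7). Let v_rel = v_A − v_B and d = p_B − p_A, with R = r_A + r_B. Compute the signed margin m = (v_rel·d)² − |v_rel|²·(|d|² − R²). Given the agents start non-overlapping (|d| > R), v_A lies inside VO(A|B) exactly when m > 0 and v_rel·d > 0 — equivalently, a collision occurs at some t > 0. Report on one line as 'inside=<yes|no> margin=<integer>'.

d = (-9, -5),  |d|² = 106;  R = 7+1 = 8,  c = 106−8² = 42
v_rel = (-5, 2),  |v_rel|² = 29;  v_rel·d = (-5)·(-9) + (2)·(-5) = 35
29·t² − 70·t + 42 = 0  ⇒  m = 35² − 29·42 = 7
m = 7 > 0,  v_rel·d = 35 > 0  ⇒  inside

inside=yes margin=7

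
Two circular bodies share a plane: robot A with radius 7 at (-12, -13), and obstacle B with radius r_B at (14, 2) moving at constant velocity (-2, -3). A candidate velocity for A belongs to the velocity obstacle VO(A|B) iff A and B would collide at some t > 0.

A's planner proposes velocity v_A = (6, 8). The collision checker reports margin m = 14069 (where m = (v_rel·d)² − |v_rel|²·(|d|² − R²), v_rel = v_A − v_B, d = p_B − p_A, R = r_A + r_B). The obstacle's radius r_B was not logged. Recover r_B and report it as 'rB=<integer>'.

m = 14069
d = (26, 15);  v_rel = (8, 11),  |v_rel|² = 185
v_rel×d = (8)·(15) − (11)·(26) = -166
since m = R²·185 − (-166)²:  R² = (27556 + 14069) / 185 = 225
R = √225 = 15  ⇒  r_B = 15 − 7 = 8

rB=8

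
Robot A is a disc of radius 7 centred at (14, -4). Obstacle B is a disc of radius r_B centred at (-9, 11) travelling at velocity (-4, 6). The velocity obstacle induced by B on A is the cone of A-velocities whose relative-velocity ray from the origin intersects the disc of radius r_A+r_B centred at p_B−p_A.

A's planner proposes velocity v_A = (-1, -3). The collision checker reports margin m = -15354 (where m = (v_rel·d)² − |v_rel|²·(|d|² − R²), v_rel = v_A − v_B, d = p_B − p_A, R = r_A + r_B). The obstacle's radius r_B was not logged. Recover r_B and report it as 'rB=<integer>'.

m = -15354
d = (-23, 15);  v_rel = (3, -9),  |v_rel|² = 90
v_rel×d = (3)·(15) − (-9)·(-23) = -162
since m = R²·90 − (-162)²:  R² = (26244 + -15354) / 90 = 121
R = √121 = 11  ⇒  r_B = 11 − 7 = 4

rB=4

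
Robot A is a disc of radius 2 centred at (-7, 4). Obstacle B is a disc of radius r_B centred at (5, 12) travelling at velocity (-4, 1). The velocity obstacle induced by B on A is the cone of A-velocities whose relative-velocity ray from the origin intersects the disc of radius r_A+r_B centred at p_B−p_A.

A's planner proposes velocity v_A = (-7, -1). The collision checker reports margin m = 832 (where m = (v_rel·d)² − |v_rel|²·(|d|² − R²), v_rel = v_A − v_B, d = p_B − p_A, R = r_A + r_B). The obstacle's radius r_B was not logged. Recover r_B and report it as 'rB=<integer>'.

m = 832
d = (12, 8);  v_rel = (-3, -2),  |v_rel|² = 13
v_rel×d = (-3)·(8) − (-2)·(12) = 0
since m = R²·13 − 0²:  R² = (0 + 832) / 13 = 64
R = √64 = 8  ⇒  r_B = 8 − 2 = 6

rB=6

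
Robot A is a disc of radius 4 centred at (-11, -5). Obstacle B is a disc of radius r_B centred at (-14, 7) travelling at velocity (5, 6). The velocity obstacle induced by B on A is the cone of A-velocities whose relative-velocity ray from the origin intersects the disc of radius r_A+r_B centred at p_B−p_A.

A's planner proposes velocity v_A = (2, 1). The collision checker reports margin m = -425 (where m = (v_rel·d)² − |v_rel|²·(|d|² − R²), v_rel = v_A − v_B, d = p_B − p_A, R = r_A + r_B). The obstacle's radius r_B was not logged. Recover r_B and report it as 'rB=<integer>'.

m = -425
d = (-3, 12);  v_rel = (-3, -5),  |v_rel|² = 34
v_rel×d = (-3)·(12) − (-5)·(-3) = -51
since m = R²·34 − (-51)²:  R² = (2601 + -425) / 34 = 64
R = √64 = 8  ⇒  r_B = 8 − 4 = 4

rB=4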